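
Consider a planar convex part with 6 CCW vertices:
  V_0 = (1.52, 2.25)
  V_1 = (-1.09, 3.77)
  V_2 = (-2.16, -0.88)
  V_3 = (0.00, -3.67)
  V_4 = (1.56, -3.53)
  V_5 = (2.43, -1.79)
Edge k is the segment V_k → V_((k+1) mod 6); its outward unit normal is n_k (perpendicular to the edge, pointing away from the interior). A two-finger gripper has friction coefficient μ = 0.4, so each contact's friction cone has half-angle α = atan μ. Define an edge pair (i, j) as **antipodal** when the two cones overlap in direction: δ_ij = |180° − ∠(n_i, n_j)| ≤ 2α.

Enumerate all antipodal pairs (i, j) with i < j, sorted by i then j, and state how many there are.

α = atan 0.4 = 21.80°;  2α = 43.60°
n_0 = (+0.5033, +0.8641)
n_1 = (-0.9745, +0.2242)
n_2 = (-0.7907, -0.6122)
n_3 = (+0.0894, -0.9960)
n_4 = (+0.8944, -0.4472)
n_5 = (+0.9756, +0.2197)
  (0,1): δ = 72.74°  ·
  (0,2): δ = 22.04°  ✓
  (0,3): δ = 35.34°  ✓
  (0,4): δ = 93.65°  ·
  (0,5): δ = 132.91°  ·
  (1,2): δ = 129.29°  ·
  (1,3): δ = 71.91°  ·
  (1,4): δ = 13.61°  ✓
  (1,5): δ = 25.65°  ✓
  (2,3): δ = 122.62°  ·
  (2,4): δ = 64.31°  ·
  (2,5): δ = 25.05°  ✓
  (3,4): δ = 121.69°  ·
  (3,5): δ = 82.43°  ·
  (4,5): δ = 140.74°  ·
antipodal pairs: 5

count = 5; pairs: (0,2), (0,3), (1,4), (1,5), (2,5)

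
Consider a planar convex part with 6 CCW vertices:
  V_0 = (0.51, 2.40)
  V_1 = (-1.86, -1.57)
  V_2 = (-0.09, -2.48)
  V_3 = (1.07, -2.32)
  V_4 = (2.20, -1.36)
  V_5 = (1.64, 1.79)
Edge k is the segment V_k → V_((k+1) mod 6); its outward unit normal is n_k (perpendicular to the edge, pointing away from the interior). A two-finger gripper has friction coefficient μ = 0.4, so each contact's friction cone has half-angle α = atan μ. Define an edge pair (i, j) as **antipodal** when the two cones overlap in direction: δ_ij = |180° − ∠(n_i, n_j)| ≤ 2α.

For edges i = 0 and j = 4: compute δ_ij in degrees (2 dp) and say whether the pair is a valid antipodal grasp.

δ = 40.92°, valid

α = atan 0.4 = 21.80°;  2α = 43.60°
edge 0: e_0 = (-2.37, -3.97);  n_0 = (-0.8586, +0.5126)
edge 4: e_4 = (-0.56, +3.15);  n_4 = (+0.9846, +0.1750)
∠(n_0, n_4) = 139.08°
δ = |180° − 139.08°| = 40.92°
40.92° ≤ 2α = 43.60°  →  valid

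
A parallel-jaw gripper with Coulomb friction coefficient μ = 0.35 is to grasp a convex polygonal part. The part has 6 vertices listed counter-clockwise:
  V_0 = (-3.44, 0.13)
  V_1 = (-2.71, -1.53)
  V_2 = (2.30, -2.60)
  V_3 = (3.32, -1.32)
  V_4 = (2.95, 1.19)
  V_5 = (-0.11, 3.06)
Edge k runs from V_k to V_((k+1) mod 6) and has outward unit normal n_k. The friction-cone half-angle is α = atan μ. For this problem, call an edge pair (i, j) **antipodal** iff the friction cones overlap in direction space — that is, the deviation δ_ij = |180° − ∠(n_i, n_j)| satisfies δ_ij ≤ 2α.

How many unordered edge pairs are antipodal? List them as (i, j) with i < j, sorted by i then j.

α = atan 0.35 = 19.29°;  2α = 38.58°
n_0 = (-0.9154, -0.4026)
n_1 = (-0.2089, -0.9779)
n_2 = (+0.7821, -0.6232)
n_3 = (+0.9893, +0.1458)
n_4 = (+0.5215, +0.8533)
n_5 = (-0.6606, +0.7508)
  (0,1): δ = 125.79°  ·
  (0,2): δ = 62.29°  ·
  (0,3): δ = 15.35°  ✓
  (0,4): δ = 34.83°  ✓
  (0,5): δ = 107.61°  ·
  (1,2): δ = 116.49°  ·
  (1,3): δ = 69.56°  ·
  (1,4): δ = 19.37°  ✓
  (1,5): δ = 53.40°  ·
  (2,3): δ = 133.06°  ·
  (2,4): δ = 82.88°  ·
  (2,5): δ = 10.11°  ✓
  (3,4): δ = 129.82°  ·
  (3,5): δ = 57.04°  ·
  (4,5): δ = 107.23°  ·
antipodal pairs: 4

count = 4; pairs: (0,3), (0,4), (1,4), (2,5)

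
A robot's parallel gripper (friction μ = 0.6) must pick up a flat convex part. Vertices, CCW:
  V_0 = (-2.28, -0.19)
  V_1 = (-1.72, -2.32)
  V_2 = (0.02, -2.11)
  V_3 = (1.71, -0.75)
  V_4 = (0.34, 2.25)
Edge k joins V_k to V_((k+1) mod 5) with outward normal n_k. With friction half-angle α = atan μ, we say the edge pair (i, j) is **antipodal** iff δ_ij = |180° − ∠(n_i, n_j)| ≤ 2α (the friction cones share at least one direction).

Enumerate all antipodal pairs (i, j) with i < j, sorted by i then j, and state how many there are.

count = 3; pairs: (0,3), (1,4), (2,4)

α = atan 0.6 = 30.96°;  2α = 61.93°
n_0 = (-0.9671, -0.2543)
n_1 = (+0.1198, -0.9928)
n_2 = (+0.6269, -0.7791)
n_3 = (+0.9096, +0.4154)
n_4 = (-0.6815, +0.7318)
  (0,1): δ = 97.85°  ·
  (0,2): δ = 65.91°  ·
  (0,3): δ = 9.81°  ✓
  (0,4): δ = 118.23°  ·
  (1,2): δ = 148.06°  ·
  (1,3): δ = 72.34°  ·
  (1,4): δ = 36.08°  ✓
  (2,3): δ = 104.28°  ·
  (2,4): δ = 4.14°  ✓
  (3,4): δ = 71.58°  ·
antipodal pairs: 3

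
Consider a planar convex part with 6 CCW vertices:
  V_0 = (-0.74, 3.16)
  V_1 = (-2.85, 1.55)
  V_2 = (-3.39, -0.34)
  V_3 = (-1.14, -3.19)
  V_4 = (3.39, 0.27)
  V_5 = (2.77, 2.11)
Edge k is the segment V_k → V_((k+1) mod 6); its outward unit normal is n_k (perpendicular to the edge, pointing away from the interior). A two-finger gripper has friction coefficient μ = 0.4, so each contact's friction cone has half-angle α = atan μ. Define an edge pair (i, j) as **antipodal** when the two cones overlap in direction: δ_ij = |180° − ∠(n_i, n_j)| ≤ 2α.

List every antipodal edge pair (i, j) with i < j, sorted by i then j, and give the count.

α = atan 0.4 = 21.80°;  2α = 43.60°
n_0 = (-0.6066, +0.7950)
n_1 = (-0.9615, +0.2747)
n_2 = (-0.7849, -0.6196)
n_3 = (+0.6070, -0.7947)
n_4 = (+0.9476, +0.3193)
n_5 = (+0.2866, +0.9581)
  (0,1): δ = 143.29°  ·
  (0,2): δ = 89.05°  ·
  (0,3): δ = 0.03°  ✓
  (0,4): δ = 71.28°  ·
  (0,5): δ = 126.00°  ·
  (1,2): δ = 125.76°  ·
  (1,3): δ = 36.68°  ✓
  (1,4): δ = 34.57°  ✓
  (1,5): δ = 89.29°  ·
  (2,3): δ = 90.92°  ·
  (2,4): δ = 19.67°  ✓
  (2,5): δ = 35.06°  ✓
  (3,4): δ = 108.75°  ·
  (3,5): δ = 54.03°  ·
  (4,5): δ = 125.28°  ·
antipodal pairs: 5

count = 5; pairs: (0,3), (1,3), (1,4), (2,4), (2,5)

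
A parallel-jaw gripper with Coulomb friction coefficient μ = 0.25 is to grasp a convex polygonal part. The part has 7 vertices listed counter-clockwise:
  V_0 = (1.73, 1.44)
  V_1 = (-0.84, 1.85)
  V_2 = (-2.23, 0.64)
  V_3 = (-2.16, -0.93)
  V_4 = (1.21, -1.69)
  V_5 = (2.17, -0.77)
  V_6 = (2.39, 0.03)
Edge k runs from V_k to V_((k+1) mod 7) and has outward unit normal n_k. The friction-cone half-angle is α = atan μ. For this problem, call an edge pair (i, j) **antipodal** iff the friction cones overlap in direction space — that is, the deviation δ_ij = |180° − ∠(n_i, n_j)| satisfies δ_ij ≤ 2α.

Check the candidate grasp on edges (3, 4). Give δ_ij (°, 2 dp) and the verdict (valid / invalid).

α = atan 0.25 = 14.04°;  2α = 28.07°
edge 3: e_3 = (+3.37, -0.76);  n_3 = (-0.2200, -0.9755)
edge 4: e_4 = (+0.96, +0.92);  n_4 = (+0.6919, -0.7220)
∠(n_3, n_4) = 56.49°
δ = |180° − 56.49°| = 123.51°
123.51° > 2α = 28.07°  →  invalid

δ = 123.51°, invalid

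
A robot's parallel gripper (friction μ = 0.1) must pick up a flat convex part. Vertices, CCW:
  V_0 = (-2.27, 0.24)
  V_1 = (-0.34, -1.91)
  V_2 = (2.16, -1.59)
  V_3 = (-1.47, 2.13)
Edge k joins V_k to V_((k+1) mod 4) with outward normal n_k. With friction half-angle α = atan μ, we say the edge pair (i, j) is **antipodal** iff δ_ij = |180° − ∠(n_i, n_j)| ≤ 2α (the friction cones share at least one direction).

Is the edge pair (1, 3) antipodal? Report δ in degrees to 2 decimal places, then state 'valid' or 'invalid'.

δ = 59.76°, invalid

α = atan 0.1 = 5.71°;  2α = 11.42°
edge 1: e_1 = (+2.50, +0.32);  n_1 = (+0.1270, -0.9919)
edge 3: e_3 = (-0.80, -1.89);  n_3 = (-0.9209, +0.3898)
∠(n_1, n_3) = 120.24°
δ = |180° − 120.24°| = 59.76°
59.76° > 2α = 11.42°  →  invalid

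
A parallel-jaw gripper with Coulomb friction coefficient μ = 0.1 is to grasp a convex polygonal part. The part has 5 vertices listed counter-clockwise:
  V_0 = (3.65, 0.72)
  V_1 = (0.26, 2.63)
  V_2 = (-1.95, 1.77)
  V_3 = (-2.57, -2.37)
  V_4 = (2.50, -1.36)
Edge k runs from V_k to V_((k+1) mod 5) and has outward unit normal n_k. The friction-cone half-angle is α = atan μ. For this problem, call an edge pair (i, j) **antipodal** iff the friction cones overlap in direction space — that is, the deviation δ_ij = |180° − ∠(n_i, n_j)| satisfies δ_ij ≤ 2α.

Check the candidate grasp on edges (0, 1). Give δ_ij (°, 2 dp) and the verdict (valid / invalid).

α = atan 0.1 = 5.71°;  2α = 11.42°
edge 0: e_0 = (-3.39, +1.91);  n_0 = (+0.4909, +0.8712)
edge 1: e_1 = (-2.21, -0.86);  n_1 = (-0.3626, +0.9319)
∠(n_0, n_1) = 50.66°
δ = |180° − 50.66°| = 129.34°
129.34° > 2α = 11.42°  →  invalid

δ = 129.34°, invalid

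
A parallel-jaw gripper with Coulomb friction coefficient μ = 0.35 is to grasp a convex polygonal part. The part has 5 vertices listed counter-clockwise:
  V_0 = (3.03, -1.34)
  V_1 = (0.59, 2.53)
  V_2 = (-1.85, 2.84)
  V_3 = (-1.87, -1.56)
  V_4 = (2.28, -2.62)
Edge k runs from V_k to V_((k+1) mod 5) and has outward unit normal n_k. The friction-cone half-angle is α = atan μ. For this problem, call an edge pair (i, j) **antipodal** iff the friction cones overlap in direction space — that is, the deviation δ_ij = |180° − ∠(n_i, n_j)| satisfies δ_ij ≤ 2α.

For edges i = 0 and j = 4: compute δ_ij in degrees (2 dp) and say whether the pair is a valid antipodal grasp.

δ = 117.40°, invalid

α = atan 0.35 = 19.29°;  2α = 38.58°
edge 0: e_0 = (-2.44, +3.87);  n_0 = (+0.8459, +0.5333)
edge 4: e_4 = (+0.75, +1.28);  n_4 = (+0.8628, -0.5055)
∠(n_0, n_4) = 62.60°
δ = |180° − 62.60°| = 117.40°
117.40° > 2α = 38.58°  →  invalid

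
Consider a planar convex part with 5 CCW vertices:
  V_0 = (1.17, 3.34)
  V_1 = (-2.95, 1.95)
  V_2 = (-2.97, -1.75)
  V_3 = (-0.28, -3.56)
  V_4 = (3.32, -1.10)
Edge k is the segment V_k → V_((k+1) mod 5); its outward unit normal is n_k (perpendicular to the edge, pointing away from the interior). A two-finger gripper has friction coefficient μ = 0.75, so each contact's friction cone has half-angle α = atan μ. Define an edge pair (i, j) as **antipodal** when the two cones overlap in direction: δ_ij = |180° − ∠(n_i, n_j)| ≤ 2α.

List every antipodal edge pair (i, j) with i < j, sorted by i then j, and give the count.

α = atan 0.75 = 36.87°;  2α = 73.74°
n_0 = (-0.3197, +0.9475)
n_1 = (-1.0000, +0.0054)
n_2 = (-0.5583, -0.8297)
n_3 = (+0.5642, -0.8256)
n_4 = (+0.9000, +0.4358)
  (0,1): δ = 108.95°  ·
  (0,2): δ = 52.58°  ✓
  (0,3): δ = 15.70°  ✓
  (0,4): δ = 97.19°  ·
  (1,2): δ = 123.63°  ·
  (1,3): δ = 55.34°  ✓
  (1,4): δ = 26.15°  ✓
  (2,3): δ = 111.72°  ·
  (2,4): δ = 30.23°  ✓
  (3,4): δ = 98.51°  ·
antipodal pairs: 5

count = 5; pairs: (0,2), (0,3), (1,3), (1,4), (2,4)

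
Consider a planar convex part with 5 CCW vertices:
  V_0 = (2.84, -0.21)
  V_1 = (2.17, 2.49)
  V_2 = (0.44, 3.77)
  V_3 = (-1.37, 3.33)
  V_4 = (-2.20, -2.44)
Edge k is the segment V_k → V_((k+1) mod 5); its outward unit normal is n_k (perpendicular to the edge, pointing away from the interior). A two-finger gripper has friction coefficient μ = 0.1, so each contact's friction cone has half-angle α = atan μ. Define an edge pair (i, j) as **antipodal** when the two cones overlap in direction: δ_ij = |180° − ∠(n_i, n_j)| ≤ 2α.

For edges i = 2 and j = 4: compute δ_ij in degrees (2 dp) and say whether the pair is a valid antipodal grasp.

δ = 10.20°, valid

α = atan 0.1 = 5.71°;  2α = 11.42°
edge 2: e_2 = (-1.81, -0.44);  n_2 = (-0.2362, +0.9717)
edge 4: e_4 = (+5.04, +2.23);  n_4 = (+0.4046, -0.9145)
∠(n_2, n_4) = 169.80°
δ = |180° − 169.80°| = 10.20°
10.20° ≤ 2α = 11.42°  →  valid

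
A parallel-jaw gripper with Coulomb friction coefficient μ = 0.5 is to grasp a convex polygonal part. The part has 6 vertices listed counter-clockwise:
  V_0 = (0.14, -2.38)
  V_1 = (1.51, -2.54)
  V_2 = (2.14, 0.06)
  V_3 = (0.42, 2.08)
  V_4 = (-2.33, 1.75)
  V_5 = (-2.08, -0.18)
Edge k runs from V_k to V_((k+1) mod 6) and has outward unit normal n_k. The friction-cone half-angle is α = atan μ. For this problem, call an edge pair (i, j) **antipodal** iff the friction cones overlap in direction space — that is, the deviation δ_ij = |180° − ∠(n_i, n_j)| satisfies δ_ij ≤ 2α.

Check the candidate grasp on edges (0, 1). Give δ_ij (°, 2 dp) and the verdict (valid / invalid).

α = atan 0.5 = 26.57°;  2α = 53.13°
edge 0: e_0 = (+1.37, -0.16);  n_0 = (-0.1160, -0.9932)
edge 1: e_1 = (+0.63, +2.60);  n_1 = (+0.9719, -0.2355)
∠(n_0, n_1) = 83.04°
δ = |180° − 83.04°| = 96.96°
96.96° > 2α = 53.13°  →  invalid

δ = 96.96°, invalid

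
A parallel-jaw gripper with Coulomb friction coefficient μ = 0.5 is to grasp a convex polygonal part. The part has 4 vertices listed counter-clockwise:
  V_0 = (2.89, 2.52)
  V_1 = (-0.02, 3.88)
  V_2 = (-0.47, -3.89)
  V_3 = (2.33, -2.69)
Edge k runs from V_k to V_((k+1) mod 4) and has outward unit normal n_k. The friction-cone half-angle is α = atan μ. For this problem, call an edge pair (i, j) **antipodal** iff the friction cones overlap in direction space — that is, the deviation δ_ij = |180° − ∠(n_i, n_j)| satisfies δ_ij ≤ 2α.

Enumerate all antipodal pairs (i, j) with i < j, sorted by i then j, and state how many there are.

α = atan 0.5 = 26.57°;  2α = 53.13°
n_0 = (+0.4234, +0.9059)
n_1 = (-0.9983, +0.0578)
n_2 = (+0.3939, -0.9191)
n_3 = (+0.9943, -0.1069)
  (0,1): δ = 68.27°  ·
  (0,2): δ = 48.25°  ✓
  (0,3): δ = 108.91°  ·
  (1,2): δ = 63.49°  ·
  (1,3): δ = 2.82°  ✓
  (2,3): δ = 119.33°  ·
antipodal pairs: 2

count = 2; pairs: (0,2), (1,3)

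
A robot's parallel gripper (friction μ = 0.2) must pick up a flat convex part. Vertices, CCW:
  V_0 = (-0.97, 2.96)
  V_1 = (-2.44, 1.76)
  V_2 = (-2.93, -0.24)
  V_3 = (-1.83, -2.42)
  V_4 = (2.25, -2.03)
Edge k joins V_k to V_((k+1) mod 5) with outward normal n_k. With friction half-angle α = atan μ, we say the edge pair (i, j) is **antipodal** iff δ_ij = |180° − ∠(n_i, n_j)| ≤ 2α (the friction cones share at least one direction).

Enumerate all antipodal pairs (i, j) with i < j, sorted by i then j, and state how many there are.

count = 1; pairs: (2,4)

α = atan 0.2 = 11.31°;  2α = 22.62°
n_0 = (-0.6324, +0.7747)
n_1 = (-0.9713, +0.2380)
n_2 = (-0.8928, -0.4505)
n_3 = (+0.0952, -0.9955)
n_4 = (+0.8402, +0.5422)
  (0,1): δ = 142.99°  ·
  (0,2): δ = 102.45°  ·
  (0,3): δ = 33.77°  ·
  (0,4): δ = 83.61°  ·
  (1,2): δ = 139.46°  ·
  (1,3): δ = 70.77°  ·
  (1,4): δ = 46.60°  ·
  (2,3): δ = 111.31°  ·
  (2,4): δ = 6.06°  ✓
  (3,4): δ = 62.63°  ·
antipodal pairs: 1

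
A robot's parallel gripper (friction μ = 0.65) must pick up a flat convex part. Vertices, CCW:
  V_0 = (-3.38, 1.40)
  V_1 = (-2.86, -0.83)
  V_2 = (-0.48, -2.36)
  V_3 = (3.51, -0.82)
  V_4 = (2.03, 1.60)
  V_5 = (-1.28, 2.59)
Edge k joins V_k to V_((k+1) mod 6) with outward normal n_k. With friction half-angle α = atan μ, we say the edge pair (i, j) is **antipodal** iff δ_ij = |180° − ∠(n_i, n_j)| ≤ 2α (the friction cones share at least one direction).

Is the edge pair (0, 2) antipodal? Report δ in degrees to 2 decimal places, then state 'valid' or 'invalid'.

δ = 82.02°, invalid

α = atan 0.65 = 33.02°;  2α = 66.05°
edge 0: e_0 = (+0.52, -2.23);  n_0 = (-0.9739, -0.2271)
edge 2: e_2 = (+3.99, +1.54);  n_2 = (+0.3601, -0.9329)
∠(n_0, n_2) = 97.98°
δ = |180° − 97.98°| = 82.02°
82.02° > 2α = 66.05°  →  invalid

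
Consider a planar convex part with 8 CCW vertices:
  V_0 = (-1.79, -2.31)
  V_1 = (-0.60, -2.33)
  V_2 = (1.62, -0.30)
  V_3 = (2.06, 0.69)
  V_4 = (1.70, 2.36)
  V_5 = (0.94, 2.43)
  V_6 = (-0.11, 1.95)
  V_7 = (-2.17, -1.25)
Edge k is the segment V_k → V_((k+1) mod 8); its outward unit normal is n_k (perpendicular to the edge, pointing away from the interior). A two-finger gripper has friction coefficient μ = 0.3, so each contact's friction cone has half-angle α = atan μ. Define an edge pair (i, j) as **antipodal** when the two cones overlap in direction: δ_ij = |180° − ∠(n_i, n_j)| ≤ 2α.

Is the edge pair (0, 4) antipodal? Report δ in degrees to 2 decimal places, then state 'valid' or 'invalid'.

δ = 4.30°, valid

α = atan 0.3 = 16.70°;  2α = 33.40°
edge 0: e_0 = (+1.19, -0.02);  n_0 = (-0.0168, -0.9999)
edge 4: e_4 = (-0.76, +0.07);  n_4 = (+0.0917, +0.9958)
∠(n_0, n_4) = 175.70°
δ = |180° − 175.70°| = 4.30°
4.30° ≤ 2α = 33.40°  →  valid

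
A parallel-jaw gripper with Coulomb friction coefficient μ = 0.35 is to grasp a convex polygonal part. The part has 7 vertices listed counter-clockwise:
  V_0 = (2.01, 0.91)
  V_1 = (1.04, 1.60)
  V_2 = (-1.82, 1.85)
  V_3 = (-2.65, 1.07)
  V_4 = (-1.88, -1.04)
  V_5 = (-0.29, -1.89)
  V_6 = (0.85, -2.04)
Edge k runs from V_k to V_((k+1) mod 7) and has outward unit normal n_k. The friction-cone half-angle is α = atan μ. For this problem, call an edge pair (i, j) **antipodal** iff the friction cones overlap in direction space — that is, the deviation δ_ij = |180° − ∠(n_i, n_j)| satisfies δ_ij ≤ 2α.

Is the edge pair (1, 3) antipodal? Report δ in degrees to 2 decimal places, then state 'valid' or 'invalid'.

α = atan 0.35 = 19.29°;  2α = 38.58°
edge 1: e_1 = (-2.86, +0.25);  n_1 = (+0.0871, +0.9962)
edge 3: e_3 = (+0.77, -2.11);  n_3 = (-0.9394, -0.3428)
∠(n_1, n_3) = 115.04°
δ = |180° − 115.04°| = 64.96°
64.96° > 2α = 38.58°  →  invalid

δ = 64.96°, invalid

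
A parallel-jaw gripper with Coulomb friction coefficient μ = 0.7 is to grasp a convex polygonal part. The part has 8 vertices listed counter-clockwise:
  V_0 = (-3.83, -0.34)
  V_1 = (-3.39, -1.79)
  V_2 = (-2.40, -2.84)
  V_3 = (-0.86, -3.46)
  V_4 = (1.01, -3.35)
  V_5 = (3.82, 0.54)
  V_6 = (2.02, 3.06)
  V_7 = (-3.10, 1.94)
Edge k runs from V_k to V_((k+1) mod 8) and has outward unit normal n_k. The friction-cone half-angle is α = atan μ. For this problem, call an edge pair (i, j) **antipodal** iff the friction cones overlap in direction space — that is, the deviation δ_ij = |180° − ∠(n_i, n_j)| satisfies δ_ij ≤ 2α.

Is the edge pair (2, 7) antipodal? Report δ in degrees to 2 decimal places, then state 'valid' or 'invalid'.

δ = 94.18°, invalid

α = atan 0.7 = 34.99°;  2α = 69.98°
edge 2: e_2 = (+1.54, -0.62);  n_2 = (-0.3735, -0.9276)
edge 7: e_7 = (-0.73, -2.28);  n_7 = (-0.9524, +0.3049)
∠(n_2, n_7) = 85.82°
δ = |180° − 85.82°| = 94.18°
94.18° > 2α = 69.98°  →  invalid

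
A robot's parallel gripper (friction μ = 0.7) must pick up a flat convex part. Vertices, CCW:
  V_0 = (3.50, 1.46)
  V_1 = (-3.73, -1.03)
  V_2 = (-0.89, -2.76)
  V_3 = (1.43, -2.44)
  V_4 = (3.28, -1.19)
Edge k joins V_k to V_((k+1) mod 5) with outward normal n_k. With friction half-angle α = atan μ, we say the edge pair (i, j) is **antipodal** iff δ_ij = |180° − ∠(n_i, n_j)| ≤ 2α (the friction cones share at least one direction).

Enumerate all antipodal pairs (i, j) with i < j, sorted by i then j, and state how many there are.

α = atan 0.7 = 34.99°;  2α = 69.98°
n_0 = (-0.3256, +0.9455)
n_1 = (-0.5202, -0.8540)
n_2 = (+0.1366, -0.9906)
n_3 = (+0.5599, -0.8286)
n_4 = (+0.9966, -0.0827)
  (0,1): δ = 50.35°  ✓
  (0,2): δ = 11.15°  ✓
  (0,3): δ = 15.04°  ✓
  (0,4): δ = 66.25°  ✓
  (1,2): δ = 140.80°  ·
  (1,3): δ = 114.61°  ·
  (1,4): δ = 63.40°  ✓
  (2,3): δ = 153.81°  ·
  (2,4): δ = 102.60°  ·
  (3,4): δ = 128.79°  ·
antipodal pairs: 5

count = 5; pairs: (0,1), (0,2), (0,3), (0,4), (1,4)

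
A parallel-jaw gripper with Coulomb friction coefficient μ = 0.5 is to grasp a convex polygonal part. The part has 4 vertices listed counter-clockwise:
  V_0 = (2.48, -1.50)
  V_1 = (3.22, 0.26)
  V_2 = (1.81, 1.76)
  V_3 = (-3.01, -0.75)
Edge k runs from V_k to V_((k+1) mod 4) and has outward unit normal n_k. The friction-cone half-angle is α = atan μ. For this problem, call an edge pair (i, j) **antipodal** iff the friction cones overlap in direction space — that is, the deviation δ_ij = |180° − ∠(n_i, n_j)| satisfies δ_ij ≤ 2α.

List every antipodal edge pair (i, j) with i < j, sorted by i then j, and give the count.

count = 3; pairs: (0,2), (1,3), (2,3)

α = atan 0.5 = 26.57°;  2α = 53.13°
n_0 = (+0.9218, -0.3876)
n_1 = (+0.7286, +0.6849)
n_2 = (-0.4619, +0.8869)
n_3 = (-0.1354, -0.9908)
  (0,1): δ = 113.97°  ·
  (0,2): δ = 39.69°  ✓
  (0,3): δ = 105.03°  ·
  (1,2): δ = 105.72°  ·
  (1,3): δ = 38.99°  ✓
  (2,3): δ = 35.29°  ✓
antipodal pairs: 3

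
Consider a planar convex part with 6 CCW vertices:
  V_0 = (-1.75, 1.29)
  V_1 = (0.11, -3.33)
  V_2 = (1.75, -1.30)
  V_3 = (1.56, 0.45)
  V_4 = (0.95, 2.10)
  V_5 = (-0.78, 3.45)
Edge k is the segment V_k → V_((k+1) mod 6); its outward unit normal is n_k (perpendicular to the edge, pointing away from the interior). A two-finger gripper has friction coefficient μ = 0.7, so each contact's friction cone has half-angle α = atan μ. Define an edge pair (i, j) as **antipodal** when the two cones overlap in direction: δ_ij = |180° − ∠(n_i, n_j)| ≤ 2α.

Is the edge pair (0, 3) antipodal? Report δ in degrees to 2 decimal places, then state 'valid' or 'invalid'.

δ = 1.64°, valid

α = atan 0.7 = 34.99°;  2α = 69.98°
edge 0: e_0 = (+1.86, -4.62);  n_0 = (-0.9276, -0.3735)
edge 3: e_3 = (-0.61, +1.65);  n_3 = (+0.9380, +0.3468)
∠(n_0, n_3) = 178.36°
δ = |180° − 178.36°| = 1.64°
1.64° ≤ 2α = 69.98°  →  valid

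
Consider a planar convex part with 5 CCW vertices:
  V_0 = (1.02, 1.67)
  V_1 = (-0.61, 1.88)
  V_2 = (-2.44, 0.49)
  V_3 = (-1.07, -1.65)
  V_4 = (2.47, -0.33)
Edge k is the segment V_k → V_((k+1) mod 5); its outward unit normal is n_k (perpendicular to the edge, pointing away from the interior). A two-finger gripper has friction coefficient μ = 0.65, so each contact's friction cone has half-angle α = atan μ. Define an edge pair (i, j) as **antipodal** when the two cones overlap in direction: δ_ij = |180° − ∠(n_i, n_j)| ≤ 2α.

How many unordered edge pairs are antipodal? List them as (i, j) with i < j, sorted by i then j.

α = atan 0.65 = 33.02°;  2α = 66.05°
n_0 = (+0.1278, +0.9918)
n_1 = (-0.6049, +0.7963)
n_2 = (-0.8422, -0.5392)
n_3 = (+0.3494, -0.9370)
n_4 = (+0.8096, +0.5870)
  (0,1): δ = 135.44°  ·
  (0,2): δ = 50.03°  ✓
  (0,3): δ = 27.79°  ✓
  (0,4): δ = 133.28°  ·
  (1,2): δ = 94.59°  ·
  (1,3): δ = 16.77°  ✓
  (1,4): δ = 88.72°  ·
  (2,3): δ = 102.18°  ·
  (2,4): δ = 3.32°  ✓
  (3,4): δ = 74.51°  ·
antipodal pairs: 4

count = 4; pairs: (0,2), (0,3), (1,3), (2,4)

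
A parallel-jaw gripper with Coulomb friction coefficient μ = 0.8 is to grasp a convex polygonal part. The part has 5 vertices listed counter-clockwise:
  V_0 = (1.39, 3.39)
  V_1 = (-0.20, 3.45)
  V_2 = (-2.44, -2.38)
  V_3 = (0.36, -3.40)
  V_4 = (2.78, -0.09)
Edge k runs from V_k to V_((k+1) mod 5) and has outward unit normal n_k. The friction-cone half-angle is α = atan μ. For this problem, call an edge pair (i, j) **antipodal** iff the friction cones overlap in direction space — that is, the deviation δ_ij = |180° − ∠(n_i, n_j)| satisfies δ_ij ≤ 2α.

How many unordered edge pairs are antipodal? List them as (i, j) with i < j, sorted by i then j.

α = atan 0.8 = 38.66°;  2α = 77.32°
n_0 = (+0.0377, +0.9993)
n_1 = (-0.9335, +0.3587)
n_2 = (-0.3423, -0.9396)
n_3 = (+0.8073, -0.5902)
n_4 = (+0.9287, +0.3709)
  (0,1): δ = 108.86°  ·
  (0,2): δ = 17.85°  ✓
  (0,3): δ = 55.99°  ✓
  (0,4): δ = 113.93°  ·
  (1,2): δ = 89.00°  ·
  (1,3): δ = 15.15°  ✓
  (1,4): δ = 42.79°  ✓
  (2,3): δ = 106.16°  ·
  (2,4): δ = 48.21°  ✓
  (3,4): δ = 122.06°  ·
antipodal pairs: 5

count = 5; pairs: (0,2), (0,3), (1,3), (1,4), (2,4)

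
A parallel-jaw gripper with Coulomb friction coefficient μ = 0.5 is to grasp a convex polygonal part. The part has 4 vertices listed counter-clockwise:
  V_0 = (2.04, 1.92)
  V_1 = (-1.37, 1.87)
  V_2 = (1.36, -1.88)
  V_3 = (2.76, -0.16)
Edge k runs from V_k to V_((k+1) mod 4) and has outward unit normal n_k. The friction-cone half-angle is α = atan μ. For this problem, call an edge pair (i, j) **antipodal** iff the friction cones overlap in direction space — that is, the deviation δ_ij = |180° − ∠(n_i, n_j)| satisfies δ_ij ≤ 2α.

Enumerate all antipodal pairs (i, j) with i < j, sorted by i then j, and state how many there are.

count = 2; pairs: (0,2), (1,3)

α = atan 0.5 = 26.57°;  2α = 53.13°
n_0 = (-0.0147, +0.9999)
n_1 = (-0.8085, -0.5886)
n_2 = (+0.7756, -0.6313)
n_3 = (+0.9450, +0.3271)
  (0,1): δ = 54.79°  ·
  (0,2): δ = 50.02°  ✓
  (0,3): δ = 108.25°  ·
  (1,2): δ = 75.20°  ·
  (1,3): δ = 16.96°  ✓
  (2,3): δ = 121.76°  ·
antipodal pairs: 2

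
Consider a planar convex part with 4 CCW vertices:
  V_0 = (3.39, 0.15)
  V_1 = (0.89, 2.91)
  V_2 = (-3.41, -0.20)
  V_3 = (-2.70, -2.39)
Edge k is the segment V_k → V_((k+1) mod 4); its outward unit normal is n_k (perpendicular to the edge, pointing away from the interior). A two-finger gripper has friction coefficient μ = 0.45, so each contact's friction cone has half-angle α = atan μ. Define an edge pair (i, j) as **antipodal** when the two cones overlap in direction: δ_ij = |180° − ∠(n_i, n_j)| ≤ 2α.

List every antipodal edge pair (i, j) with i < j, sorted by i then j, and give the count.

count = 2; pairs: (0,2), (1,3)

α = atan 0.45 = 24.23°;  2α = 48.46°
n_0 = (+0.7412, +0.6713)
n_1 = (-0.5860, +0.8103)
n_2 = (-0.9513, -0.3084)
n_3 = (+0.3849, -0.9229)
  (0,1): δ = 96.29°  ·
  (0,2): δ = 24.21°  ✓
  (0,3): δ = 70.47°  ·
  (1,2): δ = 107.91°  ·
  (1,3): δ = 13.24°  ✓
  (2,3): δ = 85.32°  ·
antipodal pairs: 2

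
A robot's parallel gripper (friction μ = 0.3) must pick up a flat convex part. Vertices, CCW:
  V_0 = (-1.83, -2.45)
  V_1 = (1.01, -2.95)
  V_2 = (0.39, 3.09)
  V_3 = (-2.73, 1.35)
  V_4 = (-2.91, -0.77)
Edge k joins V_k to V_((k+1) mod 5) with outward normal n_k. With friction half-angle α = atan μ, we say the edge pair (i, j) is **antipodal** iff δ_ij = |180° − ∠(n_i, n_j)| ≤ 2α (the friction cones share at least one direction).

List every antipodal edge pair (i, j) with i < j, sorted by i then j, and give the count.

α = atan 0.3 = 16.70°;  2α = 33.40°
n_0 = (-0.1734, -0.9849)
n_1 = (+0.9948, +0.1021)
n_2 = (-0.4871, +0.8734)
n_3 = (-0.9964, +0.0846)
n_4 = (-0.8412, -0.5408)
  (0,1): δ = 74.15°  ·
  (0,2): δ = 39.13°  ·
  (0,3): δ = 95.13°  ·
  (0,4): δ = 132.72°  ·
  (1,2): δ = 66.71°  ·
  (1,3): δ = 10.71°  ✓
  (1,4): δ = 26.87°  ✓
  (2,3): δ = 124.00°  ·
  (2,4): δ = 86.41°  ·
  (3,4): δ = 142.41°  ·
antipodal pairs: 2

count = 2; pairs: (1,3), (1,4)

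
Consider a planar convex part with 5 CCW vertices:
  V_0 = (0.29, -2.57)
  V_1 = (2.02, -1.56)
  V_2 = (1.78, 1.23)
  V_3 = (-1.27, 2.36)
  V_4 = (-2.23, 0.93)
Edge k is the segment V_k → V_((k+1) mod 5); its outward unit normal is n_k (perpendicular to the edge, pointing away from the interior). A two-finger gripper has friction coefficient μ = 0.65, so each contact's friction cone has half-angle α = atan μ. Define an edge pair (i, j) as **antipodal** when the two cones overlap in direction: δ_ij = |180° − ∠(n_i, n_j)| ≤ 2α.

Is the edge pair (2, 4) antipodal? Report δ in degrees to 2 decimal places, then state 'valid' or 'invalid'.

δ = 33.92°, valid

α = atan 0.65 = 33.02°;  2α = 66.05°
edge 2: e_2 = (-3.05, +1.13);  n_2 = (+0.3474, +0.9377)
edge 4: e_4 = (+2.52, -3.50);  n_4 = (-0.8115, -0.5843)
∠(n_2, n_4) = 146.08°
δ = |180° − 146.08°| = 33.92°
33.92° ≤ 2α = 66.05°  →  valid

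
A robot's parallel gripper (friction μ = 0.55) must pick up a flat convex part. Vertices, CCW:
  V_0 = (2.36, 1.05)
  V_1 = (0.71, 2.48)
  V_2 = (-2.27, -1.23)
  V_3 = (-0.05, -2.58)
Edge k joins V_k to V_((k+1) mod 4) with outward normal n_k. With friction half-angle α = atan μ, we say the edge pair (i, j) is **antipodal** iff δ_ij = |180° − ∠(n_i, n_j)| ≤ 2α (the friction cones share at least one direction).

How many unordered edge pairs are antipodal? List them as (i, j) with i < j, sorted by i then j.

count = 2; pairs: (0,2), (1,3)

α = atan 0.55 = 28.81°;  2α = 57.62°
n_0 = (+0.6549, +0.7557)
n_1 = (-0.7796, +0.6262)
n_2 = (-0.5196, -0.8544)
n_3 = (+0.8331, -0.5531)
  (0,1): δ = 87.86°  ·
  (0,2): δ = 9.61°  ✓
  (0,3): δ = 97.33°  ·
  (1,2): δ = 82.53°  ·
  (1,3): δ = 5.19°  ✓
  (2,3): δ = 92.28°  ·
antipodal pairs: 2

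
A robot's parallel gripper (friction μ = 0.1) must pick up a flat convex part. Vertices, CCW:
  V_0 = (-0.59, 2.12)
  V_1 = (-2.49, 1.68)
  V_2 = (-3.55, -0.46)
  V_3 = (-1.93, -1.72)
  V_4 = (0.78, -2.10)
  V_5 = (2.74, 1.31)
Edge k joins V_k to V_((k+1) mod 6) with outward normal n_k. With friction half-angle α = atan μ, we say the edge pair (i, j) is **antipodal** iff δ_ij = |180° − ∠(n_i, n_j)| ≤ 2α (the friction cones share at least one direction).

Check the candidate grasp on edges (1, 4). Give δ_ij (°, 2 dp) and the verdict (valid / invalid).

δ = 3.54°, valid

α = atan 0.1 = 5.71°;  2α = 11.42°
edge 1: e_1 = (-1.06, -2.14);  n_1 = (-0.8961, +0.4439)
edge 4: e_4 = (+1.96, +3.41);  n_4 = (+0.8670, -0.4983)
∠(n_1, n_4) = 176.46°
δ = |180° − 176.46°| = 3.54°
3.54° ≤ 2α = 11.42°  →  valid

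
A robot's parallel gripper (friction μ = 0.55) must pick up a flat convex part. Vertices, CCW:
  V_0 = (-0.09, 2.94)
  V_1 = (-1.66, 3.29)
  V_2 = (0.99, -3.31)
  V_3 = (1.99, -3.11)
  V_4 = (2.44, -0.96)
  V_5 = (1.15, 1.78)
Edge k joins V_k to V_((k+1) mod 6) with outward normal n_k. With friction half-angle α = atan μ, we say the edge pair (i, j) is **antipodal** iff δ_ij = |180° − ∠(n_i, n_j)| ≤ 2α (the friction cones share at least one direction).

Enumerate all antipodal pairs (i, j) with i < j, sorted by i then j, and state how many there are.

α = atan 0.55 = 28.81°;  2α = 57.62°
n_0 = (+0.2176, +0.9760)
n_1 = (-0.9280, -0.3726)
n_2 = (+0.1961, -0.9806)
n_3 = (+0.9788, -0.2049)
n_4 = (+0.9047, +0.4260)
n_5 = (+0.6832, +0.7303)
  (0,1): δ = 55.56°  ✓
  (0,2): δ = 23.88°  ✓
  (0,3): δ = 90.75°  ·
  (0,4): δ = 127.78°  ·
  (0,5): δ = 149.48°  ·
  (1,2): δ = 100.57°  ·
  (1,3): δ = 33.70°  ✓
  (1,4): δ = 3.33°  ✓
  (1,5): δ = 25.03°  ✓
  (2,3): δ = 113.13°  ·
  (2,4): δ = 76.10°  ·
  (2,5): δ = 54.40°  ✓
  (3,4): δ = 142.97°  ·
  (3,5): δ = 121.27°  ·
  (4,5): δ = 158.30°  ·
antipodal pairs: 6

count = 6; pairs: (0,1), (0,2), (1,3), (1,4), (1,5), (2,5)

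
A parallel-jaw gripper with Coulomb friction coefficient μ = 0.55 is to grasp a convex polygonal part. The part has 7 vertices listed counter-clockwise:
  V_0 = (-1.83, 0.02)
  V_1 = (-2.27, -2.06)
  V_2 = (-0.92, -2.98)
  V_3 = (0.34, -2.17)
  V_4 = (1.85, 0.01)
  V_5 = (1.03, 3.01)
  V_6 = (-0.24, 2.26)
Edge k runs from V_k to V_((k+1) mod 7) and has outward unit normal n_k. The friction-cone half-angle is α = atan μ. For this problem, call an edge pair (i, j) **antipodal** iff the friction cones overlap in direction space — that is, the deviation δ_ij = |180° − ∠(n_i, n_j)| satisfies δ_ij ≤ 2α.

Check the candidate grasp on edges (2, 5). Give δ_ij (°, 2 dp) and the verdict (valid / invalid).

δ = 2.17°, valid

α = atan 0.55 = 28.81°;  2α = 57.62°
edge 2: e_2 = (+1.26, +0.81);  n_2 = (+0.5408, -0.8412)
edge 5: e_5 = (-1.27, -0.75);  n_5 = (-0.5085, +0.8611)
∠(n_2, n_5) = 177.83°
δ = |180° − 177.83°| = 2.17°
2.17° ≤ 2α = 57.62°  →  valid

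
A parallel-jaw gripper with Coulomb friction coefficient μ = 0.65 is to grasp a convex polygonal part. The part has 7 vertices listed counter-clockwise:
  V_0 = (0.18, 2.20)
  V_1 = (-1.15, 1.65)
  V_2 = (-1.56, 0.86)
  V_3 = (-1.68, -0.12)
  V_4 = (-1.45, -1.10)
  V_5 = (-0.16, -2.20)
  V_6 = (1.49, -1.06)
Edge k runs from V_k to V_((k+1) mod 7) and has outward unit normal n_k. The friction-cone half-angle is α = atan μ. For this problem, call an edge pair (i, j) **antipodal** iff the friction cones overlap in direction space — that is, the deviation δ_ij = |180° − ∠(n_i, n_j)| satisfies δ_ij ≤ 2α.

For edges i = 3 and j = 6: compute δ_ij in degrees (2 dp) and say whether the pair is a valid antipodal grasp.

α = atan 0.65 = 33.02°;  2α = 66.05°
edge 3: e_3 = (+0.23, -0.98);  n_3 = (-0.9735, -0.2285)
edge 6: e_6 = (-1.31, +3.26);  n_6 = (+0.9279, +0.3729)
∠(n_3, n_6) = 171.32°
δ = |180° − 171.32°| = 8.68°
8.68° ≤ 2α = 66.05°  →  valid

δ = 8.68°, valid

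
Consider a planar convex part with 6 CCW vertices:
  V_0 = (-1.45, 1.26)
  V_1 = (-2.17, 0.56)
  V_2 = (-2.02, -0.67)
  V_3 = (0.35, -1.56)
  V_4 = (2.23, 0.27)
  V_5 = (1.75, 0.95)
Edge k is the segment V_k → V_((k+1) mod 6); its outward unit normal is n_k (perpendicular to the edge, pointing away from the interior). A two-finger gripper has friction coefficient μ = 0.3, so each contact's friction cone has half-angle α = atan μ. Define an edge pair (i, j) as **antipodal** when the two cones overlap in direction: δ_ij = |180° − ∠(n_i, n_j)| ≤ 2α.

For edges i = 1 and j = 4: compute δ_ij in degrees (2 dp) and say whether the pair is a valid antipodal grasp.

δ = 28.26°, valid

α = atan 0.3 = 16.70°;  2α = 33.40°
edge 1: e_1 = (+0.15, -1.23);  n_1 = (-0.9926, -0.1211)
edge 4: e_4 = (-0.48, +0.68);  n_4 = (+0.8170, +0.5767)
∠(n_1, n_4) = 151.74°
δ = |180° − 151.74°| = 28.26°
28.26° ≤ 2α = 33.40°  →  valid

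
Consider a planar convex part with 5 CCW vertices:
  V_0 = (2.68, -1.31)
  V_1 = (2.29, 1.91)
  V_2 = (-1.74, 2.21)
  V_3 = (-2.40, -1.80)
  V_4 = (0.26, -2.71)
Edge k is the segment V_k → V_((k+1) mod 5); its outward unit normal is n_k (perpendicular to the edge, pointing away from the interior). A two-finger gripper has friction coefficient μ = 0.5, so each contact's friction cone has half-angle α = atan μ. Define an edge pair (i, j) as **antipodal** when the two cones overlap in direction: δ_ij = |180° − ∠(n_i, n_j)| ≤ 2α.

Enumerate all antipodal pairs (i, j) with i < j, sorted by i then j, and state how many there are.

count = 4; pairs: (0,2), (1,3), (1,4), (2,4)

α = atan 0.5 = 26.57°;  2α = 53.13°
n_0 = (+0.9927, +0.1202)
n_1 = (+0.0742, +0.9972)
n_2 = (-0.9867, +0.1624)
n_3 = (-0.3237, -0.9462)
n_4 = (+0.5008, -0.8656)
  (0,1): δ = 101.16°  ·
  (0,2): δ = 16.25°  ✓
  (0,3): δ = 64.21°  ·
  (0,4): δ = 113.14°  ·
  (1,2): δ = 95.09°  ·
  (1,3): δ = 14.63°  ✓
  (1,4): δ = 34.31°  ✓
  (2,3): δ = 99.54°  ·
  (2,4): δ = 50.60°  ✓
  (3,4): δ = 131.06°  ·
antipodal pairs: 4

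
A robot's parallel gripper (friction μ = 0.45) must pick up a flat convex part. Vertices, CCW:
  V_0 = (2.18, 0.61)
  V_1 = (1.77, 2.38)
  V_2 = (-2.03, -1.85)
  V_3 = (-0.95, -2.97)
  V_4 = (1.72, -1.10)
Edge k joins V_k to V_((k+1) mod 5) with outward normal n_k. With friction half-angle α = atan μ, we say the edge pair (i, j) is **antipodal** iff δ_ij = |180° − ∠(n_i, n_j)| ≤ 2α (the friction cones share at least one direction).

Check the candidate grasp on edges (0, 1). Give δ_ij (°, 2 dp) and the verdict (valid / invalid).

δ = 54.98°, invalid

α = atan 0.45 = 24.23°;  2α = 48.46°
edge 0: e_0 = (-0.41, +1.77);  n_0 = (+0.9742, +0.2257)
edge 1: e_1 = (-3.80, -4.23);  n_1 = (-0.7439, +0.6683)
∠(n_0, n_1) = 125.02°
δ = |180° − 125.02°| = 54.98°
54.98° > 2α = 48.46°  →  invalid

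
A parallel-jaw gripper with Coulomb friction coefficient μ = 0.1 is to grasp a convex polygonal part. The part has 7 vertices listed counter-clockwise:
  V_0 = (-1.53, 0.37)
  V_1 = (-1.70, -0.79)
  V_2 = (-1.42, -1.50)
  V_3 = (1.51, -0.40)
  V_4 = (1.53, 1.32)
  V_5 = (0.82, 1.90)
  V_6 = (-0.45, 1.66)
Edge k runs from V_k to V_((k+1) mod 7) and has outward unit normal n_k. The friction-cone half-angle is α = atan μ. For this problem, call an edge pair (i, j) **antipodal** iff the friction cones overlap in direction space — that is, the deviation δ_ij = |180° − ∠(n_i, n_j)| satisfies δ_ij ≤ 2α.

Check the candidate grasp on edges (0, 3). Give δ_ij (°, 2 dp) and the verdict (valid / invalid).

α = atan 0.1 = 5.71°;  2α = 11.42°
edge 0: e_0 = (-0.17, -1.16);  n_0 = (-0.9894, +0.1450)
edge 3: e_3 = (+0.02, +1.72);  n_3 = (+0.9999, -0.0116)
∠(n_0, n_3) = 172.33°
δ = |180° − 172.33°| = 7.67°
7.67° ≤ 2α = 11.42°  →  valid

δ = 7.67°, valid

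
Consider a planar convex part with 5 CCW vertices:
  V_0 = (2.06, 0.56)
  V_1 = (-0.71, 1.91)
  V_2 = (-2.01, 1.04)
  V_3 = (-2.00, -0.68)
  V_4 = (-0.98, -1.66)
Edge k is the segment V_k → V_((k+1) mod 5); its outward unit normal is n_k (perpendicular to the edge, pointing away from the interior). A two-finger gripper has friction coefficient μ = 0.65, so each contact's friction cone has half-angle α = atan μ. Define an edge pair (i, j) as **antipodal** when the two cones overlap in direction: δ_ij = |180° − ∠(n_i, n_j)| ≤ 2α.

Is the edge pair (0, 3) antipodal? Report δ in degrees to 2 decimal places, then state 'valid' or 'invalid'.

α = atan 0.65 = 33.02°;  2α = 66.05°
edge 0: e_0 = (-2.77, +1.35);  n_0 = (+0.4381, +0.8989)
edge 3: e_3 = (+1.02, -0.98);  n_3 = (-0.6928, -0.7211)
∠(n_0, n_3) = 162.13°
δ = |180° − 162.13°| = 17.87°
17.87° ≤ 2α = 66.05°  →  valid

δ = 17.87°, valid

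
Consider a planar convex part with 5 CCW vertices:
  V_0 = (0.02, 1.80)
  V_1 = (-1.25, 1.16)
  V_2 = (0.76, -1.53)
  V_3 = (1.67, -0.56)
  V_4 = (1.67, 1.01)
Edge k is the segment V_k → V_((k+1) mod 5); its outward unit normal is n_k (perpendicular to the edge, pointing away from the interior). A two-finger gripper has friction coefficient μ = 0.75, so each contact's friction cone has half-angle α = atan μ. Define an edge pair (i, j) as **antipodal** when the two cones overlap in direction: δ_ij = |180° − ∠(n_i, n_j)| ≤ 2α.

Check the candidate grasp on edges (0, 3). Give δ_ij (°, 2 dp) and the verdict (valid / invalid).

α = atan 0.75 = 36.87°;  2α = 73.74°
edge 0: e_0 = (-1.27, -0.64);  n_0 = (-0.4500, +0.8930)
edge 3: e_3 = (+0.00, +1.57);  n_3 = (+1.0000, -0.0000)
∠(n_0, n_3) = 116.75°
δ = |180° − 116.75°| = 63.25°
63.25° ≤ 2α = 73.74°  →  valid

δ = 63.25°, valid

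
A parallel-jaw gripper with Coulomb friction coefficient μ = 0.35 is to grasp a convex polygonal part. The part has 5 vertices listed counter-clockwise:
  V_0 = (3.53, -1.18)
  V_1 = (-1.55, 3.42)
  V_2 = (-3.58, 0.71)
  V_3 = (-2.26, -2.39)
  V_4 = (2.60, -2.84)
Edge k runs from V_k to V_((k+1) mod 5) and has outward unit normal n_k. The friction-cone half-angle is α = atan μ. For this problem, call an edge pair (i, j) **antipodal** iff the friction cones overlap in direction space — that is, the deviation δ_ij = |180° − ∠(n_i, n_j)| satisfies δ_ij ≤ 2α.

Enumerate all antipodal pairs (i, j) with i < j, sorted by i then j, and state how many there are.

count = 3; pairs: (0,2), (0,3), (1,4)

α = atan 0.35 = 19.29°;  2α = 38.58°
n_0 = (+0.6712, +0.7413)
n_1 = (-0.8004, +0.5995)
n_2 = (-0.9201, -0.3918)
n_3 = (-0.0922, -0.9957)
n_4 = (+0.8724, -0.4888)
  (0,1): δ = 84.67°  ·
  (0,2): δ = 24.77°  ✓
  (0,3): δ = 36.87°  ✓
  (0,4): δ = 102.90°  ·
  (1,2): δ = 120.10°  ·
  (1,3): δ = 58.45°  ·
  (1,4): δ = 7.58°  ✓
  (2,3): δ = 118.35°  ·
  (2,4): δ = 52.32°  ·
  (3,4): δ = 113.97°  ·
antipodal pairs: 3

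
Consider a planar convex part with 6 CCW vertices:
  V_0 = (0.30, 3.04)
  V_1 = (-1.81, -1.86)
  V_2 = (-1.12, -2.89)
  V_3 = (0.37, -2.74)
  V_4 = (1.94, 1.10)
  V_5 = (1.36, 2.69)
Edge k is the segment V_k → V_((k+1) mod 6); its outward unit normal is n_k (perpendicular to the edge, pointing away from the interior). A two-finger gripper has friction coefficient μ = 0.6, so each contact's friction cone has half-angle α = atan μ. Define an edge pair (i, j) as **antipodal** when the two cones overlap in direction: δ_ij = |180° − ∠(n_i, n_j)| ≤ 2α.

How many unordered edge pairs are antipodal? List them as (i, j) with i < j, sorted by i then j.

count = 7; pairs: (0,2), (0,3), (0,4), (1,3), (1,4), (1,5), (2,5)

α = atan 0.6 = 30.96°;  2α = 61.93°
n_0 = (-0.9185, +0.3955)
n_1 = (-0.8308, -0.5566)
n_2 = (+0.1002, -0.9950)
n_3 = (+0.9256, -0.3784)
n_4 = (+0.9394, +0.3427)
n_5 = (+0.3135, +0.9496)
  (0,1): δ = 122.88°  ·
  (0,2): δ = 60.95°  ✓
  (0,3): δ = 1.06°  ✓
  (0,4): δ = 43.34°  ✓
  (0,5): δ = 95.02°  ·
  (1,2): δ = 118.07°  ·
  (1,3): δ = 56.06°  ✓
  (1,4): δ = 13.78°  ✓
  (1,5): δ = 37.91°  ✓
  (2,3): δ = 117.99°  ·
  (2,4): δ = 75.71°  ·
  (2,5): δ = 24.02°  ✓
  (3,4): δ = 137.72°  ·
  (3,5): δ = 86.04°  ·
  (4,5): δ = 128.31°  ·
antipodal pairs: 7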